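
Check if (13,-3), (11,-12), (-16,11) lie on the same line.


13*(-12-11) + 11*(11+ 3) - 16*(-3+ 12)
= -299 + 154 - 144 = -289

No, not collinear (determinant = -289)


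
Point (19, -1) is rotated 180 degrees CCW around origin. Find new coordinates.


cos(180) = -1, sin(180) = 0
x' = 19*(-1) + 1*0 = -19
y' = 19*0 - 1*(-1) = 1

(-19, 1)


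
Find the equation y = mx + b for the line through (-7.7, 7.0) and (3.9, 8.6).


m = (1.6)/(11.6) = 0.1379
b = y1 - m*x1 = 7.0 - (1.6*(-7.7))/(11.6) = 7.0 + 1.0621 = 8.0621

y = 0.1379x + 8.0621


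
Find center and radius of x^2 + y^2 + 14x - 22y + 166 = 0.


h = -D/2 = -14/2 = -7
k = -E/2 = 22/2 = 11
r^2 = h^2 + k^2 - F = 49 + 121 - 166 = 4
r = 2

Center (-7, 11), radius = 2


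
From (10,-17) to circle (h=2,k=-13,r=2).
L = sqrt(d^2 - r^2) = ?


d = sqrt((10-2)^2 + (-17+ 13)^2) = sqrt(64+16) = 8.9443
L = sqrt(80.0000 - 4) = sqrt(76.0000) = 8.7178

8.7178


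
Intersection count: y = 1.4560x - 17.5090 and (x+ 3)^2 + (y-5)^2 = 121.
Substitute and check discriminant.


Substitute y = 1.4560x - 17.5090: (x+ 3)^2 + (1.4560x- 17.5090-5)^2 = 121
Expand to Ax^2 + Bx + C = 0, where b-k = -22.509
A = 1+m^2 = 3.119936
B = 2(m(b-k) - h) = 2(1.4560*(-22.509) + 3) = -59.546208
C = h^2 + (b-k)^2 - r^2 = 9 + 506.655081 - 121 = 394.655081
disc = B^2-4AC = 3545.7509 - 4925.1944 = -1379.4435
disc < 0

0 intersection points


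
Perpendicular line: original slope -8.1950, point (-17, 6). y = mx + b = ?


Perpendicular slope = -1/m1 = -1/(-8.1950) = 0.1220
b2 = y0 - m2*x0 = 6 - 17/(-8.1950) = 6 + 2.0744 = 8.0744

y = 0.1220x + 8.0744


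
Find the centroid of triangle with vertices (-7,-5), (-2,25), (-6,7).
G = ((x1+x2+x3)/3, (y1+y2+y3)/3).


Gx = (-7- 2- 6)/3 = -15/3 = -5.0000
Gy = (-5+25+7)/3 = 27/3 = 9.0000

G = (-5.0000, 9.0000)


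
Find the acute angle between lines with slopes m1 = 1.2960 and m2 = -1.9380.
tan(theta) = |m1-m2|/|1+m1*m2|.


m1-m2 = 3.234
1+m1*m2 = -1.511648
tan(theta) = |3.234/(-1.511648)| = 2.139387
theta = arctan(|3.234/(-1.511648)|) = 64.9475 degrees (acute angle)

64.9475 degrees


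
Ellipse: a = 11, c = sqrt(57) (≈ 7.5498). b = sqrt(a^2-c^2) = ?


b^2 = 11^2 - (sqrt(57))^2 = 121 - 57 = 64
b = sqrt(64) = 8

b = 8


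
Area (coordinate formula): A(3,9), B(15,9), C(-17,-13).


3*(9+ 13) = 66
15*(-13-9) = -330
-17*(9-9) = 0
sum = -264
Area = |-264|/2 = 132.0000

132.0000 sq units


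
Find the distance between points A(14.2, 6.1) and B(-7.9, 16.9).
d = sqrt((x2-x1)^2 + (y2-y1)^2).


dx = -7.9 - 14.2 = -22.1
dy = 16.9 - 6.1 = 10.8
d = sqrt(488.41 + 116.64) = sqrt(605.05) = 24.5978

24.5978


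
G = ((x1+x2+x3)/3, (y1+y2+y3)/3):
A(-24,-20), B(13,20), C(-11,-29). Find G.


Gx = (-24+13- 11)/3 = -22/3 = -7.3333
Gy = (-20+20- 29)/3 = -29/3 = -9.6667

G = (-7.3333, -9.6667)


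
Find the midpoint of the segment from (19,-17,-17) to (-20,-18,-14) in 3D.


Mx = (19- 20)/2 = -0.5000
My = (-17- 18)/2 = -17.5000
Mz = (-17- 14)/2 = -15.5000

M = (-0.5000, -17.5000, -15.5000)


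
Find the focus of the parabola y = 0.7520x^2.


a = 0.7520
4a = 3.0080
focus = (0, 1/3.0080) = (0, 0.3324)

Focus = (0, 0.3324)


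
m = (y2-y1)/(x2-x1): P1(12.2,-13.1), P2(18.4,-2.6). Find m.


dy = -2.6 + 13.1 = 10.5
dx = 18.4 - 12.2 = 6.2
m = 10.5/6.2 = 1.6935

m = 1.6935


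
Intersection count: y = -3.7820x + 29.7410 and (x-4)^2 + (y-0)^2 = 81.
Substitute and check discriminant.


Substitute y = -3.7820x + 29.7410: (x-4)^2 + (-3.7820x+29.7410-0)^2 = 81
Expand to Ax^2 + Bx + C = 0, where b-k = 29.741
A = 1+m^2 = 15.303524
B = 2(m(b-k) - h) = 2(-3.7820*29.741 - 4) = -232.960924
C = h^2 + (b-k)^2 - r^2 = 16 + 884.527081 - 81 = 819.527081
disc = B^2-4AC = 54270.7921 - 50166.6094 = 4104.1827
disc > 0

2 intersection points


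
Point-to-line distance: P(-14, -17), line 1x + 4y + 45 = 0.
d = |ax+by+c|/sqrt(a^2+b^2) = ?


|1*(-14) + 4*(-17) + 45| = |-37| = 37
sqrt(1 + 16) = sqrt(17) = 4.1231
d = 37/sqrt(17) = 8.9738

8.9738


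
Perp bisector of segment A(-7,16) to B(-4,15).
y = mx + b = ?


Midpoint = (-5.5, 15.5)
Slope of AB = dy/dx = -1/3 = -0.3333
Perp slope = -dx/dy = 3/1 = 3.0000
b = My - (perp slope)*Mx = 15.5 + (3*(-5.5))/(-1) = 15.5 + 16.5000 = 32.0000

y = 3.0000x + 32.0000


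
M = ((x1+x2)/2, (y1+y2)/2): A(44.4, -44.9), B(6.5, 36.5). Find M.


Mx = (44.4 + 6.5)/2 = 50.9/2 = 25.4500
My = (-44.9 + 36.5)/2 = -8.4/2 = -4.2000

(25.4500, -4.2000)


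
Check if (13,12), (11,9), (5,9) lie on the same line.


13*(9-9) + 11*(9-12) + 5*(12-9)
= 0 - 33 + 15 = -18

No, not collinear (determinant = -18)


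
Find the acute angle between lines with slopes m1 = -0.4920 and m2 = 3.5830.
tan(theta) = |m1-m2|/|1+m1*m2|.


m1-m2 = -4.075
1+m1*m2 = -0.762836
tan(theta) = |-4.075/(-0.762836)| = 5.341908
theta = arctan(|-4.075/(-0.762836)|) = 79.3970 degrees (acute angle)

79.3970 degrees


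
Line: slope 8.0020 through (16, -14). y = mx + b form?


y + 14 = 8.0020(x - 16)
y = 8.0020x - 14 - 8.0020*16
y = 8.0020x - 142.0320

y = 8.0020x - 142.0320


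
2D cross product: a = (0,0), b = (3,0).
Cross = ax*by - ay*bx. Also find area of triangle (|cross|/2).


cross = 0*0 - 0*3 = 0 - 0 = 0
Triangle area = |0|/2 = 0/2 = 0

cross = 0, triangle area = 0


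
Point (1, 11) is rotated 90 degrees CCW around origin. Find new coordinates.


cos(90) = 0, sin(90) = 1
x' = 1*0 - 11*1 = -11
y' = 1*1 + 11*0 = 1

(-11, 1)


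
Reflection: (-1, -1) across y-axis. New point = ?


Reflection rule for y-axis: (-x, y)
(-1, -1) -> (1, -1)

(1, -1)


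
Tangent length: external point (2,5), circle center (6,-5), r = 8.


d = sqrt((2-6)^2 + (5+ 5)^2) = sqrt(16+100) = 10.7703
L = sqrt(116.0000 - 64) = sqrt(52.0000) = 7.2111

7.2111


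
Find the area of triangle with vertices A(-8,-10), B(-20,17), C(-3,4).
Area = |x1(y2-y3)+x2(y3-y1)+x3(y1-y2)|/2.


-8*(17-4) = -104
-20*(4+ 10) = -280
-3*(-10-17) = 81
sum = -303
Area = |-303|/2 = 151.5000

151.5000 sq units


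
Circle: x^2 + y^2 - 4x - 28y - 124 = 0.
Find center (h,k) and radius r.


h = -D/2 = 4/2 = 2
k = -E/2 = 28/2 = 14
r^2 = h^2 + k^2 - F = 4 + 196 + 124 = 324
r = 18

Center (2, 14), radius = 18


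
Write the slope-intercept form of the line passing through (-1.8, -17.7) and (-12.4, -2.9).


m = (14.8)/(-10.6) = -1.3962
b = y1 - m*x1 = -17.7 - (14.8*(-1.8))/(-10.6) = -17.7 - 2.5132 = -20.2132

y = -1.3962x - 20.2132


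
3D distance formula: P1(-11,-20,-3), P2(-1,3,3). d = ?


dx=10, dy=23, dz=6
d = sqrt(100+529+36) = sqrt(665) = 25.7876

25.7876


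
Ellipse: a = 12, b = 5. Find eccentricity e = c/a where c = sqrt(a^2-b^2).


c = sqrt(144-25) = sqrt(119) = 10.9087
e = c/a = sqrt(119)/12 = 0.9091

e = 0.9091


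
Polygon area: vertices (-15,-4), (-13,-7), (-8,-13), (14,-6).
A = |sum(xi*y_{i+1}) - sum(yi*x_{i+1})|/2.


sum(xi*y_{i+1}) = -15*(-7) - 13*(-13) - 8*(-6) + 14*(-4) = 266
sum(yi*x_{i+1}) = -4*(-13) - 7*(-8) - 13*14 - 6*(-15) = 16
Area = |266 - 16|/2 = 250/2 = 125.0000

125.0000 sq units


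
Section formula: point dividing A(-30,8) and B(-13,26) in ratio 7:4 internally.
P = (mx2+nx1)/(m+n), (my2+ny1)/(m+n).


Px = (7*(-13) + 4*(-30))/11 = -211/11 = -19.1818
Py = (7*26 + 4*8)/11 = 214/11 = 19.4545

P = (-19.1818, 19.4545)


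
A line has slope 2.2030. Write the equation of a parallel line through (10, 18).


Parallel lines have equal slopes.
m2 = 2.2030
b2 = 18 - 2.2030*10 = -4.0300

y = 2.2030x - 4.0300


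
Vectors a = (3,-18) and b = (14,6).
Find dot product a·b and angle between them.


a·b = 3*14 - 18*6 = 42 - 108 = -66
|a| = sqrt(9+324) = 18.2483
|b| = sqrt(196+36) = 15.2315
cos(theta) = -66/(sqrt(333)*sqrt(232)) = -66/sqrt(77256) = -0.237453
theta = arccos(-66/sqrt(77256)) = 103.7363 degrees

a·b = -66, theta = 103.7363 deg


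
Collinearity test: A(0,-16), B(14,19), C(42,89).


0*(19-89) + 14*(89+ 16) + 42*(-16-19)
= 0 + 1470 - 1470 = 0

Yes, collinear (determinant = 0)


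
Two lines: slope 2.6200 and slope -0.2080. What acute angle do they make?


m1-m2 = 2.828
1+m1*m2 = 0.45504
tan(theta) = |2.828/0.45504| = 6.214838
theta = arctan(|2.828/0.45504|) = 80.8592 degrees (acute angle)

80.8592 degrees


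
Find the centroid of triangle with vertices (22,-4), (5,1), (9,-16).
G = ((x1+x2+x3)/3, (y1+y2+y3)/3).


Gx = (22+5+9)/3 = 36/3 = 12.0000
Gy = (-4+1- 16)/3 = -19/3 = -6.3333

G = (12.0000, -6.3333)


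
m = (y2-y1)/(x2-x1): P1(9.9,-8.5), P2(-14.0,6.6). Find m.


dy = 6.6 + 8.5 = 15.1
dx = -14.0 - 9.9 = -23.9
m = 15.1/(-23.9) = -0.6318

m = -0.6318


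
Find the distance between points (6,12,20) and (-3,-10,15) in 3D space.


dx=-9, dy=-22, dz=-5
d = sqrt(81+484+25) = sqrt(590) = 24.2899

24.2899


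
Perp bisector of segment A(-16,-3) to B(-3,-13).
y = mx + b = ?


Midpoint = (-9.5, -8)
Slope of AB = dy/dx = -10/13 = -0.7692
Perp slope = -dx/dy = 13/10 = 1.3000
b = My - (perp slope)*Mx = -8 + (13*(-9.5))/(-10) = -8 + 12.3500 = 4.3500

y = 1.3000x + 4.3500


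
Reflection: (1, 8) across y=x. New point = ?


Reflection rule for y=x: (y, x)
(1, 8) -> (8, 1)

(8, 1)


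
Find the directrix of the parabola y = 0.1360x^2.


a = 0.1360
1/(4a) = 1.8382
directrix: y = -1.8382 = -1.8382

y = -1.8382


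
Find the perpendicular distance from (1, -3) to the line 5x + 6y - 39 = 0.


|5*1 + 6*(-3) - 39| = |-52| = 52
sqrt(25 + 36) = sqrt(61) = 7.8102
d = 52/sqrt(61) = 6.6579

6.6579


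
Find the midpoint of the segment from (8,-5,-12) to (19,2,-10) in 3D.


Mx = (8+19)/2 = 13.5000
My = (-5+2)/2 = -1.5000
Mz = (-12- 10)/2 = -11.0000

M = (13.5000, -1.5000, -11.0000)


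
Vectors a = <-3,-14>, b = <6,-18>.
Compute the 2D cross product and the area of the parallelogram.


cross = -3*(-18) + 14*6 = 54 + 84 = 138
Parallelogram area = |138| = 138

cross = 138, parallelogram area = 138


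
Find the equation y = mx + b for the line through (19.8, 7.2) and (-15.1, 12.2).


m = (5)/(-34.9) = -0.1433
b = y1 - m*x1 = 7.2 - (5*19.8)/(-34.9) = 7.2 + 2.8367 = 10.0367

y = -0.1433x + 10.0367


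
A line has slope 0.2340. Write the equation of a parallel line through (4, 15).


Parallel lines have equal slopes.
m2 = 0.2340
b2 = 15 - 0.2340*4 = 14.0640

y = 0.2340x + 14.0640


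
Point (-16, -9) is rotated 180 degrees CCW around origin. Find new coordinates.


cos(180) = -1, sin(180) = 0
x' = -16*(-1) + 9*0 = 16
y' = -16*0 - 9*(-1) = 9

(16, 9)


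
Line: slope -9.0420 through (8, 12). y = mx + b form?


y - 12 = -9.0420(x - 8)
y = -9.0420x + 12 + 9.0420*8
y = -9.0420x + 84.3360

y = -9.0420x + 84.3360


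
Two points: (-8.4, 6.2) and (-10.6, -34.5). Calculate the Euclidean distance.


dx = -10.6 + 8.4 = -2.2
dy = -34.5 - 6.2 = -40.7
d = sqrt(4.84 + 1656.49) = sqrt(1661.33) = 40.7594

40.7594


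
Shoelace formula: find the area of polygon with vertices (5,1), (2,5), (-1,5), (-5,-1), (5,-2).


sum(xi*y_{i+1}) = 5*5 + 2*5 - 1*(-1) - 5*(-2) + 5*1 = 51
sum(yi*x_{i+1}) = 1*2 + 5*(-1) + 5*(-5) - 1*5 - 2*5 = -43
Area = |51 + 43|/2 = 94/2 = 47.0000

47.0000 sq units


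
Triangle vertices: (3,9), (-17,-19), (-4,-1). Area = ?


3*(-19+ 1) = -54
-17*(-1-9) = 170
-4*(9+ 19) = -112
sum = 4
Area = |4|/2 = 2.0000

2.0000 sq units


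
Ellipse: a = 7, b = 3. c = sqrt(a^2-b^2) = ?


c^2 = 7^2 - 3^2 = 49 - 9 = 40
c = sqrt(40) = 6.3246

c = 6.3246


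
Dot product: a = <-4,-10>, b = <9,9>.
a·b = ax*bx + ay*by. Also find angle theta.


a·b = -4*9 - 10*9 = -36 - 90 = -126
|a| = sqrt(16+100) = 10.7703
|b| = sqrt(81+81) = 12.7279
cos(theta) = -126/(sqrt(116)*sqrt(162)) = -126/sqrt(18792) = -0.919145
theta = arccos(-126/sqrt(18792)) = 156.8014 degrees

a·b = -126, theta = 156.8014 deg


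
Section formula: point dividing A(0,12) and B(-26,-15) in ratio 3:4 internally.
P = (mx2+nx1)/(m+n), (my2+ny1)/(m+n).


Px = (3*(-26) + 4*0)/7 = -78/7 = -11.1429
Py = (3*(-15) + 4*12)/7 = 3/7 = 0.4286

P = (-11.1429, 0.4286)


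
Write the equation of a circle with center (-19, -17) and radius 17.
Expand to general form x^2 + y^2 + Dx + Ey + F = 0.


(x+ 19)^2 + (y+ 17)^2 = 17^2
D = -2h = 38, E = -2k = 34
F = h^2+k^2-r^2 = 361+289-289 = 361

x^2 + y^2 + 38x + 34y + 361 = 0


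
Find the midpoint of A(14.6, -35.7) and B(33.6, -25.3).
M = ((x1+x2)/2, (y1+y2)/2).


Mx = (14.6 + 33.6)/2 = 48.2/2 = 24.1000
My = (-35.7 - 25.3)/2 = -61.0/2 = -30.5000

(24.1000, -30.5000)


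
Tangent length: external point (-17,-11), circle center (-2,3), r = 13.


d = sqrt((-17+ 2)^2 + (-11-3)^2) = sqrt(225+196) = 20.5183
L = sqrt(421.0000 - 169) = sqrt(252.0000) = 15.8745

15.8745


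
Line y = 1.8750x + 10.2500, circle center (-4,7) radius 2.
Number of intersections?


Substitute y = 1.8750x + 10.2500: (x+ 4)^2 + (1.8750x+10.2500-7)^2 = 4
Expand to Ax^2 + Bx + C = 0, where b-k = 3.25
A = 1+m^2 = 4.515625
B = 2(m(b-k) - h) = 2(1.8750*3.25 + 4) = 20.1875
C = h^2 + (b-k)^2 - r^2 = 16 + 10.5625 - 4 = 22.5625
disc = B^2-4AC = 407.5352 - 407.5352 = 0
disc = 0

1 intersection point (tangent)


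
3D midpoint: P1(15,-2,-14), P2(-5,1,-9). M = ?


Mx = (15- 5)/2 = 5.0000
My = (-2+1)/2 = -0.5000
Mz = (-14- 9)/2 = -11.5000

M = (5.0000, -0.5000, -11.5000)


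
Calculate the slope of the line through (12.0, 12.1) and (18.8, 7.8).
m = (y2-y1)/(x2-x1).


dy = 7.8 - 12.1 = -4.3
dx = 18.8 - 12.0 = 6.8
m = -4.3/6.8 = -0.6324

m = -0.6324


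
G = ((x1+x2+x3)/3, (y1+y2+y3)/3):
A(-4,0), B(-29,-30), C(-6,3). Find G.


Gx = (-4- 29- 6)/3 = -39/3 = -13.0000
Gy = (0- 30+3)/3 = -27/3 = -9.0000

G = (-13.0000, -9.0000)


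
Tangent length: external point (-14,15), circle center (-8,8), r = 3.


d = sqrt((-14+ 8)^2 + (15-8)^2) = sqrt(36+49) = 9.2195
L = sqrt(85.0000 - 9) = sqrt(76.0000) = 8.7178

8.7178


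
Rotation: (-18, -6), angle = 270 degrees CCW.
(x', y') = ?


cos(270) = 0, sin(270) = -1
x' = -18*0 + 6*(-1) = -6
y' = -18*(-1) - 6*0 = 18

(-6, 18)


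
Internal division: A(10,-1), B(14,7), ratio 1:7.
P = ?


Px = (1*14 + 7*10)/8 = 84/8 = 10.5000
Py = (1*7 + 7*(-1))/8 = 0/8 = 0

P = (10.5000, 0)


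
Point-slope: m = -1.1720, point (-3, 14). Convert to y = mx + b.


y - 14 = -1.1720(x + 3)
y = -1.1720x + 14 + 1.1720*(-3)
y = -1.1720x + 10.4840

y = -1.1720x + 10.4840


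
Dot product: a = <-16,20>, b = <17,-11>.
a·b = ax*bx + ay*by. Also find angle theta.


a·b = -16*17 + 20*(-11) = -272 - 220 = -492
|a| = sqrt(256+400) = 25.6125
|b| = sqrt(289+121) = 20.2485
cos(theta) = -492/(sqrt(656)*sqrt(410)) = -492/sqrt(268960) = -0.948683
theta = arccos(-492/sqrt(268960)) = 161.5651 degrees

a·b = -492, theta = 161.5651 deg


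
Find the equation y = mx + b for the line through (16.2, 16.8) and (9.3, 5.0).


m = (-11.8)/(-6.9) = 1.7101
b = y1 - m*x1 = 16.8 - (-11.8*16.2)/(-6.9) = 16.8 - 27.7043 = -10.9043

y = 1.7101x - 10.9043


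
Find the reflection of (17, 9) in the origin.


Reflection rule for origin: (-x, -y)
(17, 9) -> (-17, -9)

(-17, -9)


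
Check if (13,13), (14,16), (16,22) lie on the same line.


13*(16-22) + 14*(22-13) + 16*(13-16)
= -78 + 126 - 48 = 0

Yes, collinear (determinant = 0)


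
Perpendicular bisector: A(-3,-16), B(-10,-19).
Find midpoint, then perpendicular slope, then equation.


Midpoint = (-6.5, -17.5)
Slope of AB = dy/dx = -3/(-7) = 0.4286
Perp slope = -dx/dy = -7/3 = -2.3333
b = My - (perp slope)*Mx = -17.5 + (-7*(-6.5))/(-3) = -17.5 - 15.1667 = -32.6667

y = -2.3333x - 32.6667


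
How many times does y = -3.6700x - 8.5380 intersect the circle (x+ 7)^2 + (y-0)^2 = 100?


Substitute y = -3.6700x - 8.5380: (x+ 7)^2 + (-3.6700x- 8.5380-0)^2 = 100
Expand to Ax^2 + Bx + C = 0, where b-k = -8.538
A = 1+m^2 = 14.4689
B = 2(m(b-k) - h) = 2(-3.6700*(-8.538) + 7) = 76.66892
C = h^2 + (b-k)^2 - r^2 = 49 + 72.897444 - 100 = 21.897444
disc = B^2-4AC = 5878.1233 - 1267.3277 = 4610.7956
disc > 0

2 intersection points


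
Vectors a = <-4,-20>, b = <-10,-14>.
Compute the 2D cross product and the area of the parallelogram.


cross = -4*(-14) + 20*(-10) = 56 - 200 = -144
Parallelogram area = |-144| = 144

cross = -144, parallelogram area = 144


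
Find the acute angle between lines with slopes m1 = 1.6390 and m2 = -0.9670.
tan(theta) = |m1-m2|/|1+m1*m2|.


m1-m2 = 2.606
1+m1*m2 = -0.584913
tan(theta) = |2.606/(-0.584913)| = 4.455363
theta = arctan(|2.606/(-0.584913)|) = 77.3497 degrees (acute angle)

77.3497 degrees


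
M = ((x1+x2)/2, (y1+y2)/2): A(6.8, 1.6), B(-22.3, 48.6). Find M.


Mx = (6.8 - 22.3)/2 = -15.5/2 = -7.7500
My = (1.6 + 48.6)/2 = 50.2/2 = 25.1000

(-7.7500, 25.1000)


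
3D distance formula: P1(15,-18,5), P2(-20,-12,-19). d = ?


dx=-35, dy=6, dz=-24
d = sqrt(1225+36+576) = sqrt(1837) = 42.8602

42.8602


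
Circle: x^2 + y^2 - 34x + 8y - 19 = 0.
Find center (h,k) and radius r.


h = -D/2 = 34/2 = 17
k = -E/2 = -8/2 = -4
r^2 = h^2 + k^2 - F = 289 + 16 + 19 = 324
r = 18

Center (17, -4), radius = 18


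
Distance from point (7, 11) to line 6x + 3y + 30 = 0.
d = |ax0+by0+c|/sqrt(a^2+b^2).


|6*7 + 3*11 + 30| = |105| = 105
sqrt(36 + 9) = sqrt(45) = 6.7082
d = 105/sqrt(45) = 15.6525

15.6525


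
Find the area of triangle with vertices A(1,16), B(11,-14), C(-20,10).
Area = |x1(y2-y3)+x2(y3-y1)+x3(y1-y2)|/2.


1*(-14-10) = -24
11*(10-16) = -66
-20*(16+ 14) = -600
sum = -690
Area = |-690|/2 = 345.0000

345.0000 sq units


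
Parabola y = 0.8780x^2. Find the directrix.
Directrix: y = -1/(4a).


a = 0.8780
1/(4a) = 0.2847
directrix: y = -0.2847 = -0.2847

y = -0.2847


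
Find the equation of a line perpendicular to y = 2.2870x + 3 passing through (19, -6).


Perpendicular slope = -1/m1 = -1/2.2870 = -0.4373
b2 = y0 - m2*x0 = -6 + 19/2.2870 = -6 + 8.3078 = 2.3078

y = -0.4373x + 2.3078


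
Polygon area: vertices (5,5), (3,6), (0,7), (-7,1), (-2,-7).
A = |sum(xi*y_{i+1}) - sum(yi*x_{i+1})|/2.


sum(xi*y_{i+1}) = 5*6 + 3*7 + 0*1 - 7*(-7) - 2*5 = 90
sum(yi*x_{i+1}) = 5*3 + 6*0 + 7*(-7) + 1*(-2) - 7*5 = -71
Area = |90 + 71|/2 = 161/2 = 80.5000

80.5000 sq units


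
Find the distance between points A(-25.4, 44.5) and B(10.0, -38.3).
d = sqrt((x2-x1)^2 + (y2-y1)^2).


dx = 10.0 + 25.4 = 35.4
dy = -38.3 - 44.5 = -82.8
d = sqrt(1253.16 + 6855.84) = sqrt(8109) = 90.0500

90.0500


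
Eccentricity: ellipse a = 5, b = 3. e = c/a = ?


c = sqrt(25-9) = sqrt(16) = 4.0000
e = c/a = 4/5 = 0.8000

e = 0.8000


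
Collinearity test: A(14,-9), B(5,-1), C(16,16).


14*(-1-16) + 5*(16+ 9) + 16*(-9+ 1)
= -238 + 125 - 128 = -241

No, not collinear (determinant = -241)


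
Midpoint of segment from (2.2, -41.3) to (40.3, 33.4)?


Mx = (2.2 + 40.3)/2 = 42.5/2 = 21.2500
My = (-41.3 + 33.4)/2 = -7.9/2 = -3.9500

(21.2500, -3.9500)


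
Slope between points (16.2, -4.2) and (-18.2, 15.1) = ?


dy = 15.1 + 4.2 = 19.3
dx = -18.2 - 16.2 = -34.4
m = 19.3/(-34.4) = -0.5610

m = -0.5610


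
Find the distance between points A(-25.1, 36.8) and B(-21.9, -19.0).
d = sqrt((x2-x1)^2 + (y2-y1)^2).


dx = -21.9 + 25.1 = 3.2
dy = -19.0 - 36.8 = -55.8
d = sqrt(10.24 + 3113.64) = sqrt(3123.88) = 55.8917

55.8917


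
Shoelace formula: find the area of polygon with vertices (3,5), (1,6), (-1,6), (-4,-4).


sum(xi*y_{i+1}) = 3*6 + 1*6 - 1*(-4) - 4*5 = 8
sum(yi*x_{i+1}) = 5*1 + 6*(-1) + 6*(-4) - 4*3 = -37
Area = |8 + 37|/2 = 45/2 = 22.5000

22.5000 sq units


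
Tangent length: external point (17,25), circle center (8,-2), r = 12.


d = sqrt((17-8)^2 + (25+ 2)^2) = sqrt(81+729) = 28.4605
L = sqrt(810.0000 - 144) = sqrt(666.0000) = 25.8070

25.8070


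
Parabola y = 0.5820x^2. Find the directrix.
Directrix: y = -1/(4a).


a = 0.5820
1/(4a) = 0.4296
directrix: y = -0.4296 = -0.4296

y = -0.4296


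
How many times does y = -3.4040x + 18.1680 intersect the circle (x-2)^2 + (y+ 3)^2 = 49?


Substitute y = -3.4040x + 18.1680: (x-2)^2 + (-3.4040x+18.1680+ 3)^2 = 49
Expand to Ax^2 + Bx + C = 0, where b-k = 21.168
A = 1+m^2 = 12.587216
B = 2(m(b-k) - h) = 2(-3.4040*21.168 - 2) = -148.111744
C = h^2 + (b-k)^2 - r^2 = 4 + 448.084224 - 49 = 403.084224
disc = B^2-4AC = 21937.0887 - 20294.8328 = 1642.2559
disc > 0

2 intersection points


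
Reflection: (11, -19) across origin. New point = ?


Reflection rule for origin: (-x, -y)
(11, -19) -> (-11, 19)

(-11, 19)


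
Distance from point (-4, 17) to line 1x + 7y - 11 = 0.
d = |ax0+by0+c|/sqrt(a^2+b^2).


|1*(-4) + 7*17 - 11| = |104| = 104
sqrt(1 + 49) = sqrt(50) = 7.0711
d = 104/sqrt(50) = 14.7078

14.7078


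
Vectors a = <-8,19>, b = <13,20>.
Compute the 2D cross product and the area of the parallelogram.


cross = -8*20 - 19*13 = -160 - 247 = -407
Parallelogram area = |-407| = 407

cross = -407, parallelogram area = 407


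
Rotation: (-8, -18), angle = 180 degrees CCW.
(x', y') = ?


cos(180) = -1, sin(180) = 0
x' = -8*(-1) + 18*0 = 8
y' = -8*0 - 18*(-1) = 18

(8, 18)


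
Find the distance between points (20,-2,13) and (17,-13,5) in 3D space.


dx=-3, dy=-11, dz=-8
d = sqrt(9+121+64) = sqrt(194) = 13.9284

13.9284


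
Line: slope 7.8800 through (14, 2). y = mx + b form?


y - 2 = 7.8800(x - 14)
y = 7.8800x + 2 - 7.8800*14
y = 7.8800x - 108.3200

y = 7.8800x - 108.3200


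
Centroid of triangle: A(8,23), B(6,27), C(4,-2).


Gx = (8+6+4)/3 = 18/3 = 6.0000
Gy = (23+27- 2)/3 = 48/3 = 16.0000

G = (6.0000, 16.0000)


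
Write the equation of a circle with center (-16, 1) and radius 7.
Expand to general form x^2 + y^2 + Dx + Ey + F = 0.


(x+ 16)^2 + (y-1)^2 = 7^2
D = -2h = 32, E = -2k = -2
F = h^2+k^2-r^2 = 256+1-49 = 208

x^2 + y^2 + 32x - 2y + 208 = 0


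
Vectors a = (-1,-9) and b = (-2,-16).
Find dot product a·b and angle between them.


a·b = -1*(-2) - 9*(-16) = 2 + 144 = 146
|a| = sqrt(1+81) = 9.0554
|b| = sqrt(4+256) = 16.1245
cos(theta) = 146/(sqrt(82)*sqrt(260)) = 146/sqrt(21320) = 0.999906
theta = arccos(146/sqrt(21320)) = 0.7848 degrees

a·b = 146, theta = 0.7848 deg


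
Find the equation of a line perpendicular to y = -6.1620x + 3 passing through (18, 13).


Perpendicular slope = -1/m1 = -1/(-6.1620) = 0.1623
b2 = y0 - m2*x0 = 13 + 18/(-6.1620) = 13 - 2.9211 = 10.0789

y = 0.1623x + 10.0789


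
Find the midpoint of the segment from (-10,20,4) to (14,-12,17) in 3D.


Mx = (-10+14)/2 = 2.0000
My = (20- 12)/2 = 4.0000
Mz = (4+17)/2 = 10.5000

M = (2.0000, 4.0000, 10.5000)


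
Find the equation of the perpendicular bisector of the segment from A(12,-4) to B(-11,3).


Midpoint = (0.5, -0.5)
Slope of AB = dy/dx = 7/(-23) = -0.3043
Perp slope = -dx/dy = 23/7 = 3.2857
b = My - (perp slope)*Mx = -0.5 + (-23*0.5)/7 = -0.5 - 1.6429 = -2.1429

y = 3.2857x - 2.1429


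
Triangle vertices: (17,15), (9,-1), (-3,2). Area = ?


17*(-1-2) = -51
9*(2-15) = -117
-3*(15+ 1) = -48
sum = -216
Area = |-216|/2 = 108.0000

108.0000 sq units


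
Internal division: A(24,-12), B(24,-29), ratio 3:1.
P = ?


Px = (3*24 + 1*24)/4 = 96/4 = 24.0000
Py = (3*(-29) + 1*(-12))/4 = -99/4 = -24.7500

P = (24.0000, -24.7500)


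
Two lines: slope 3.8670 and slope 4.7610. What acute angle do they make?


m1-m2 = -0.894
1+m1*m2 = 19.410787
tan(theta) = |-0.894/19.410787| = 0.046057
theta = arctan(|-0.894/19.410787|) = 2.6370 degrees (acute angle)

2.6370 degrees


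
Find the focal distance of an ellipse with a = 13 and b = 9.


c^2 = 13^2 - 9^2 = 169 - 81 = 88
c = sqrt(88) = 9.3808

c = 9.3808


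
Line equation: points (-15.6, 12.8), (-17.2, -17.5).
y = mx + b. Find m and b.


m = (-30.3)/(-1.6) = 18.9375
b = y1 - m*x1 = 12.8 - (-30.3*(-15.6))/(-1.6) = 12.8 + 295.4250 = 308.2250

y = 18.9375x + 308.2250


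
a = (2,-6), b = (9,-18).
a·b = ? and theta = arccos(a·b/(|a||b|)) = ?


a·b = 2*9 - 6*(-18) = 18 + 108 = 126
|a| = sqrt(4+36) = 6.3246
|b| = sqrt(81+324) = 20.1246
cos(theta) = 126/(sqrt(40)*sqrt(405)) = 126/sqrt(16200) = 0.989949
theta = arccos(126/sqrt(16200)) = 8.1301 degrees

a·b = 126, theta = 8.1301 deg


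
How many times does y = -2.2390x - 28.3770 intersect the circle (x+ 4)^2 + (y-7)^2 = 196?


Substitute y = -2.2390x - 28.3770: (x+ 4)^2 + (-2.2390x- 28.3770-7)^2 = 196
Expand to Ax^2 + Bx + C = 0, where b-k = -35.377
A = 1+m^2 = 6.013121
B = 2(m(b-k) - h) = 2(-2.2390*(-35.377) + 4) = 166.418206
C = h^2 + (b-k)^2 - r^2 = 16 + 1251.532129 - 196 = 1071.532129
disc = B^2-4AC = 27695.0193 - 25773.0094 = 1922.0099
disc > 0

2 intersection points


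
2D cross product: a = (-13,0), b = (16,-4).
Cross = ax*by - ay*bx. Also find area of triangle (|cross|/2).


cross = -13*(-4) - 0*16 = 52 - 0 = 52
Triangle area = |52|/2 = 52/2 = 26.0000

cross = 52, triangle area = 26.0000


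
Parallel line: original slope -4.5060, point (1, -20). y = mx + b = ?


Parallel lines have equal slopes.
m2 = -4.5060
b2 = -20 + 4.5060*1 = -15.4940

y = -4.5060x - 15.4940


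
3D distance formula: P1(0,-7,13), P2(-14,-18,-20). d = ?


dx=-14, dy=-11, dz=-33
d = sqrt(196+121+1089) = sqrt(1406) = 37.4967

37.4967


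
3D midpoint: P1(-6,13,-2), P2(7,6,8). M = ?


Mx = (-6+7)/2 = 0.5000
My = (13+6)/2 = 9.5000
Mz = (-2+8)/2 = 3.0000

M = (0.5000, 9.5000, 3.0000)


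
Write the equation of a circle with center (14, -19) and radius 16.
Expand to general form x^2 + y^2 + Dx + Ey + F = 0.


(x-14)^2 + (y+ 19)^2 = 16^2
D = -2h = -28, E = -2k = 38
F = h^2+k^2-r^2 = 196+361-256 = 301

x^2 + y^2 - 28x + 38y + 301 = 0


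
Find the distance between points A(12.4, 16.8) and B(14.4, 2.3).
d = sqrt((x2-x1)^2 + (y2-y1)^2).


dx = 14.4 - 12.4 = 2.0
dy = 2.3 - 16.8 = -14.5
d = sqrt(4.0 + 210.25) = sqrt(214.25) = 14.6373

14.6373


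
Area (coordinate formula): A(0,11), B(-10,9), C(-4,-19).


0*(9+ 19) = 0
-10*(-19-11) = 300
-4*(11-9) = -8
sum = 292
Area = |292|/2 = 146.0000

146.0000 sq units


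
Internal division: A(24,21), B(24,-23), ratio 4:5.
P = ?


Px = (4*24 + 5*24)/9 = 216/9 = 24.0000
Py = (4*(-23) + 5*21)/9 = 13/9 = 1.4444

P = (24.0000, 1.4444)


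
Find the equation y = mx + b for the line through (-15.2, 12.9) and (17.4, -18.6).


m = (-31.5)/(32.6) = -0.9663
b = y1 - m*x1 = 12.9 - (-31.5*(-15.2))/(32.6) = 12.9 - 14.6871 = -1.7871

y = -0.9663x - 1.7871


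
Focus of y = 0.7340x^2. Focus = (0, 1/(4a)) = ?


a = 0.7340
4a = 2.9360
focus = (0, 1/2.9360) = (0, 0.3406)

Focus = (0, 0.3406)


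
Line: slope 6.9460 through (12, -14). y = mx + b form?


y + 14 = 6.9460(x - 12)
y = 6.9460x - 14 - 6.9460*12
y = 6.9460x - 97.3520

y = 6.9460x - 97.3520


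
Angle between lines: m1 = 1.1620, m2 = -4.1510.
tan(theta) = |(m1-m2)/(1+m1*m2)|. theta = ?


m1-m2 = 5.313
1+m1*m2 = -3.823462
tan(theta) = |5.313/(-3.823462)| = 1.389578
theta = arctan(|5.313/(-3.823462)|) = 54.2596 degrees (acute angle)

54.2596 degrees


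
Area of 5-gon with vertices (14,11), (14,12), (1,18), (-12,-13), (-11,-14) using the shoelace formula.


sum(xi*y_{i+1}) = 14*12 + 14*18 + 1*(-13) - 12*(-14) - 11*11 = 454
sum(yi*x_{i+1}) = 11*14 + 12*1 + 18*(-12) - 13*(-11) - 14*14 = -103
Area = |454 + 103|/2 = 557/2 = 278.5000

278.5000 sq units


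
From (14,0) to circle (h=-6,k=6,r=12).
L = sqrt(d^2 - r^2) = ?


d = sqrt((14+ 6)^2 + (0-6)^2) = sqrt(400+36) = 20.8806
L = sqrt(436.0000 - 144) = sqrt(292.0000) = 17.0880

17.0880


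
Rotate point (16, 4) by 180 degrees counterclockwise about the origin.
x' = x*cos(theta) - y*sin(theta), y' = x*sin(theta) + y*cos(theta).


cos(180) = -1, sin(180) = 0
x' = 16*(-1) - 4*0 = -16
y' = 16*0 + 4*(-1) = -4

(-16, -4)


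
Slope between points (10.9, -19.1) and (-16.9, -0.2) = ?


dy = -0.2 + 19.1 = 18.9
dx = -16.9 - 10.9 = -27.8
m = 18.9/(-27.8) = -0.6799

m = -0.6799


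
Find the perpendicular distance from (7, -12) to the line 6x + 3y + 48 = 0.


|6*7 + 3*(-12) + 48| = |54| = 54
sqrt(36 + 9) = sqrt(45) = 6.7082
d = 54/sqrt(45) = 8.0498

8.0498


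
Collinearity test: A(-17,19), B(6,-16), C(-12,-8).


-17*(-16+ 8) + 6*(-8-19) - 12*(19+ 16)
= 136 - 162 - 420 = -446

No, not collinear (determinant = -446)


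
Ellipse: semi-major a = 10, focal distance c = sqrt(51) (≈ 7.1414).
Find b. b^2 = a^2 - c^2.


b^2 = 10^2 - (sqrt(51))^2 = 100 - 51 = 49
b = sqrt(49) = 7

b = 7


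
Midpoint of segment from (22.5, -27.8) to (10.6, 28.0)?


Mx = (22.5 + 10.6)/2 = 33.1/2 = 16.5500
My = (-27.8 + 28.0)/2 = 0.2/2 = 0.1000

(16.5500, 0.1000)


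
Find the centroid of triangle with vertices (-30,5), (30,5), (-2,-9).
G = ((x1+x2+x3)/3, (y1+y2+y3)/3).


Gx = (-30+30- 2)/3 = -2/3 = -0.6667
Gy = (5+5- 9)/3 = 1/3 = 0.3333

G = (-0.6667, 0.3333)


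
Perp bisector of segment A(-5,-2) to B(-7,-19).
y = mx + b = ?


Midpoint = (-6, -10.5)
Slope of AB = dy/dx = -17/(-2) = 8.5000
Perp slope = -dx/dy = -2/17 = -0.1176
b = My - (perp slope)*Mx = -10.5 + (-2*(-6))/(-17) = -10.5 - 0.7059 = -11.2059

y = -0.1176x - 11.2059


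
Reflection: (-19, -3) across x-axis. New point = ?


Reflection rule for x-axis: (x, -y)
(-19, -3) -> (-19, 3)

(-19, 3)


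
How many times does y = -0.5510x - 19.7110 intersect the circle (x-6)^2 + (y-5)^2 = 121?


Substitute y = -0.5510x - 19.7110: (x-6)^2 + (-0.5510x- 19.7110-5)^2 = 121
Expand to Ax^2 + Bx + C = 0, where b-k = -24.711
A = 1+m^2 = 1.303601
B = 2(m(b-k) - h) = 2(-0.5510*(-24.711) - 6) = 15.231522
C = h^2 + (b-k)^2 - r^2 = 36 + 610.633521 - 121 = 525.633521
disc = B^2-4AC = 231.9993 - 2740.8655 = -2508.8662
disc < 0

0 intersection points


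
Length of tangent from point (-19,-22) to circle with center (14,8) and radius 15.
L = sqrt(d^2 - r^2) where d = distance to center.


d = sqrt((-19-14)^2 + (-22-8)^2) = sqrt(1089+900) = 44.5982
L = sqrt(1989.0000 - 225) = sqrt(1764.0000) = 42.0000

42.0000


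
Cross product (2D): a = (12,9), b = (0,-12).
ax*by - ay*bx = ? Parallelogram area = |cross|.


cross = 12*(-12) - 9*0 = -144 - 0 = -144
Parallelogram area = |-144| = 144

cross = -144, parallelogram area = 144


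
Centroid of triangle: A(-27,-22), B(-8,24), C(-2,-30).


Gx = (-27- 8- 2)/3 = -37/3 = -12.3333
Gy = (-22+24- 30)/3 = -28/3 = -9.3333

G = (-12.3333, -9.3333)


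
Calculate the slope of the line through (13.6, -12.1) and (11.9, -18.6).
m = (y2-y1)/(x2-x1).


dy = -18.6 + 12.1 = -6.5
dx = 11.9 - 13.6 = -1.7
m = -6.5/(-1.7) = 3.8235

m = 3.8235


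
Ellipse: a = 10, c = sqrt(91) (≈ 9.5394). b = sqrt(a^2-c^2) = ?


b^2 = 10^2 - (sqrt(91))^2 = 100 - 91 = 9
b = sqrt(9) = 3

b = 3


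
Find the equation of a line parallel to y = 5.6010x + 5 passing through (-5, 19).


Parallel lines have equal slopes.
m2 = 5.6010
b2 = 19 - 5.6010*(-5) = 47.0050

y = 5.6010x + 47.0050


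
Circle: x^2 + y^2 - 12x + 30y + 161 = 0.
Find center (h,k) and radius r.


h = -D/2 = 12/2 = 6
k = -E/2 = -30/2 = -15
r^2 = h^2 + k^2 - F = 36 + 225 - 161 = 100
r = 10

Center (6, -15), radius = 10


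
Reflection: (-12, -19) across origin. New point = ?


Reflection rule for origin: (-x, -y)
(-12, -19) -> (12, 19)

(12, 19)


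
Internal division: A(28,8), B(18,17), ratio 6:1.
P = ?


Px = (6*18 + 1*28)/7 = 136/7 = 19.4286
Py = (6*17 + 1*8)/7 = 110/7 = 15.7143

P = (19.4286, 15.7143)


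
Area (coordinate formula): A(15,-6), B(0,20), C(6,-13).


15*(20+ 13) = 495
0*(-13+ 6) = 0
6*(-6-20) = -156
sum = 339
Area = |339|/2 = 169.5000

169.5000 sq units


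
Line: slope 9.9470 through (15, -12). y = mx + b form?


y + 12 = 9.9470(x - 15)
y = 9.9470x - 12 - 9.9470*15
y = 9.9470x - 161.2050

y = 9.9470x - 161.2050


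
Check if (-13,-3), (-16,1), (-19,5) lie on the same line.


-13*(1-5) - 16*(5+ 3) - 19*(-3-1)
= 52 - 128 + 76 = 0

Yes, collinear (determinant = 0)


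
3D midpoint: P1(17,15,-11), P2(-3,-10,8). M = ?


Mx = (17- 3)/2 = 7.0000
My = (15- 10)/2 = 2.5000
Mz = (-11+8)/2 = -1.5000

M = (7.0000, 2.5000, -1.5000)


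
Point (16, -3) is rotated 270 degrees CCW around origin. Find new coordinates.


cos(270) = 0, sin(270) = -1
x' = 16*0 + 3*(-1) = -3
y' = 16*(-1) - 3*0 = -16

(-3, -16)


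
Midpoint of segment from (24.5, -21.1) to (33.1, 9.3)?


Mx = (24.5 + 33.1)/2 = 57.6/2 = 28.8000
My = (-21.1 + 9.3)/2 = -11.8/2 = -5.9000

(28.8000, -5.9000)


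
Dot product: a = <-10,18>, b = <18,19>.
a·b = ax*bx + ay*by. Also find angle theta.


a·b = -10*18 + 18*19 = -180 + 342 = 162
|a| = sqrt(100+324) = 20.5913
|b| = sqrt(324+361) = 26.1725
cos(theta) = 162/(sqrt(424)*sqrt(685)) = 162/sqrt(290440) = 0.300598
theta = arccos(162/sqrt(290440)) = 72.5064 degrees

a·b = 162, theta = 72.5064 deg


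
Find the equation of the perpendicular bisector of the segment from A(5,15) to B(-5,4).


Midpoint = (0, 9.5)
Slope of AB = dy/dx = -11/(-10) = 1.1000
Perp slope = -dx/dy = -10/11 = -0.9091
b = My - (perp slope)*Mx = 9.5 + (-10*0)/(-11) = 9.5 + 0 = 9.5000

y = -0.9091x + 9.5000


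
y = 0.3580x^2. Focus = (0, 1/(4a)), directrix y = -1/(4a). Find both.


a = 0.3580
1/(4a) = 0.6983
Focus = (0, 0.6983)
Directrix: y = -0.6983

Focus = (0, 0.6983), Directrix: y = -0.6983


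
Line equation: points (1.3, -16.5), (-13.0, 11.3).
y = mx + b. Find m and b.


m = (27.8)/(-14.3) = -1.9441
b = y1 - m*x1 = -16.5 - (27.8*1.3)/(-14.3) = -16.5 + 2.5273 = -13.9727

y = -1.9441x - 13.9727


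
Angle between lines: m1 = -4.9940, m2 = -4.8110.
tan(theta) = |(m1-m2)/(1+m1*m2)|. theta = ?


m1-m2 = -0.183
1+m1*m2 = 25.026134
tan(theta) = |-0.183/25.026134| = 0.007312
theta = arctan(|-0.183/25.026134|) = 0.4190 degrees (acute angle)

0.4190 degrees


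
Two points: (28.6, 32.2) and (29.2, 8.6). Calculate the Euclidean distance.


dx = 29.2 - 28.6 = 0.6
dy = 8.6 - 32.2 = -23.6
d = sqrt(0.36 + 556.96) = sqrt(557.32) = 23.6076

23.6076


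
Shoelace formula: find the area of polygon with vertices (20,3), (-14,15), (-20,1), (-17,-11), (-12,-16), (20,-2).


sum(xi*y_{i+1}) = 20*15 - 14*1 - 20*(-11) - 17*(-16) - 12*(-2) + 20*3 = 862
sum(yi*x_{i+1}) = 3*(-14) + 15*(-20) + 1*(-17) - 11*(-12) - 16*20 - 2*20 = -587
Area = |862 + 587|/2 = 1449/2 = 724.5000

724.5000 sq units


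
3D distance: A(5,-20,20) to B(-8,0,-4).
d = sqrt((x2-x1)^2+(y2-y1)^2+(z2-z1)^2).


dx=-13, dy=20, dz=-24
d = sqrt(169+400+576) = sqrt(1145) = 33.8378

33.8378


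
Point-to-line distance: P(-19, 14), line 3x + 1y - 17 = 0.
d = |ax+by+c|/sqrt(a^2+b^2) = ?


|3*(-19) + 1*14 - 17| = |-60| = 60
sqrt(9 + 1) = sqrt(10) = 3.1623
d = 60/sqrt(10) = 18.9737

18.9737


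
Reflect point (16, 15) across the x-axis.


Reflection rule for x-axis: (x, -y)
(16, 15) -> (16, -15)

(16, -15)


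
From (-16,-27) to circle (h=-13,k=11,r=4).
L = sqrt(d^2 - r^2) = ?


d = sqrt((-16+ 13)^2 + (-27-11)^2) = sqrt(9+1444) = 38.1182
L = sqrt(1453.0000 - 16) = sqrt(1437.0000) = 37.9078

37.9078


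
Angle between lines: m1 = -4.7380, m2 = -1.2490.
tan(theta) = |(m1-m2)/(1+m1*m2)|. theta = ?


m1-m2 = -3.489
1+m1*m2 = 6.917762
tan(theta) = |-3.489/6.917762| = 0.504354
theta = arctan(|-3.489/6.917762|) = 26.7643 degrees (acute angle)

26.7643 degrees


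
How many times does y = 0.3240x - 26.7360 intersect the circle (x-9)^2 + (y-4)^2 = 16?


Substitute y = 0.3240x - 26.7360: (x-9)^2 + (0.3240x- 26.7360-4)^2 = 16
Expand to Ax^2 + Bx + C = 0, where b-k = -30.736
A = 1+m^2 = 1.104976
B = 2(m(b-k) - h) = 2(0.3240*(-30.736) - 9) = -37.916928
C = h^2 + (b-k)^2 - r^2 = 81 + 944.701696 - 16 = 1009.701696
disc = B^2-4AC = 1437.6934 - 4462.7846 = -3025.0912
disc < 0

0 intersection points


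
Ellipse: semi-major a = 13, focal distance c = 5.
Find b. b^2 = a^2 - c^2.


b^2 = 13^2 - (5)^2 = 169 - 25 = 144
b = sqrt(144) = 12

b = 12


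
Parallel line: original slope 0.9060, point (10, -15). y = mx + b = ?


Parallel lines have equal slopes.
m2 = 0.9060
b2 = -15 - 0.9060*10 = -24.0600

y = 0.9060x - 24.0600


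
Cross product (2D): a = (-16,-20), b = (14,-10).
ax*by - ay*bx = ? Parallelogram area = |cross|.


cross = -16*(-10) + 20*14 = 160 + 280 = 440
Parallelogram area = |440| = 440

cross = 440, parallelogram area = 440


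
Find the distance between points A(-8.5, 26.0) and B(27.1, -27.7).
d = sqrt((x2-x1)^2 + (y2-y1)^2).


dx = 27.1 + 8.5 = 35.6
dy = -27.7 - 26.0 = -53.7
d = sqrt(1267.36 + 2883.69) = sqrt(4151.05) = 64.4286

64.4286


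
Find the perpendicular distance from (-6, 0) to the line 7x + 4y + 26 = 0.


|7*(-6) + 4*0 + 26| = |-16| = 16
sqrt(49 + 16) = sqrt(65) = 8.0623
d = 16/sqrt(65) = 1.9846

1.9846


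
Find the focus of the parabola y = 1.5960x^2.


a = 1.5960
4a = 6.3840
focus = (0, 1/6.3840) = (0, 0.1566)

Focus = (0, 0.1566)


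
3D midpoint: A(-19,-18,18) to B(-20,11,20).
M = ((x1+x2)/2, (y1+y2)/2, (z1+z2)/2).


Mx = (-19- 20)/2 = -19.5000
My = (-18+11)/2 = -3.5000
Mz = (18+20)/2 = 19.0000

M = (-19.5000, -3.5000, 19.0000)


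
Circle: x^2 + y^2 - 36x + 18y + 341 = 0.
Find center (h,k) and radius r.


h = -D/2 = 36/2 = 18
k = -E/2 = -18/2 = -9
r^2 = h^2 + k^2 - F = 324 + 81 - 341 = 64
r = 8

Center (18, -9), radius = 8


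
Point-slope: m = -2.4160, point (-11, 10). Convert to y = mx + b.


y - 10 = -2.4160(x + 11)
y = -2.4160x + 10 + 2.4160*(-11)
y = -2.4160x - 16.5760

y = -2.4160x - 16.5760


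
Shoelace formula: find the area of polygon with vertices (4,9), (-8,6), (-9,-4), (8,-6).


sum(xi*y_{i+1}) = 4*6 - 8*(-4) - 9*(-6) + 8*9 = 182
sum(yi*x_{i+1}) = 9*(-8) + 6*(-9) - 4*8 - 6*4 = -182
Area = |182 + 182|/2 = 364/2 = 182.0000

182.0000 sq units


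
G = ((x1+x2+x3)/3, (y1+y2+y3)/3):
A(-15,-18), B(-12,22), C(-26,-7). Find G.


Gx = (-15- 12- 26)/3 = -53/3 = -17.6667
Gy = (-18+22- 7)/3 = -3/3 = -1.0000

G = (-17.6667, -1.0000)


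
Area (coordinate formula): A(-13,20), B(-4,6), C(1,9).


-13*(6-9) = 39
-4*(9-20) = 44
1*(20-6) = 14
sum = 97
Area = |97|/2 = 48.5000

48.5000 sq units


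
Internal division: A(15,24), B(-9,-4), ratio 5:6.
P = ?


Px = (5*(-9) + 6*15)/11 = 45/11 = 4.0909
Py = (5*(-4) + 6*24)/11 = 124/11 = 11.2727

P = (4.0909, 11.2727)


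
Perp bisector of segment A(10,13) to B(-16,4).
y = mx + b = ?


Midpoint = (-3, 8.5)
Slope of AB = dy/dx = -9/(-26) = 0.3462
Perp slope = -dx/dy = -26/9 = -2.8889
b = My - (perp slope)*Mx = 8.5 + (-26*(-3))/(-9) = 8.5 - 8.6667 = -0.1667

y = -2.8889x - 0.1667


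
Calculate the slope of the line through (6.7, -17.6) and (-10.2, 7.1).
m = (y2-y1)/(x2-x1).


dy = 7.1 + 17.6 = 24.7
dx = -10.2 - 6.7 = -16.9
m = 24.7/(-16.9) = -1.4615

m = -1.4615


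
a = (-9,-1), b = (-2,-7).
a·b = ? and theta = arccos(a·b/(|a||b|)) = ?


a·b = -9*(-2) - 1*(-7) = 18 + 7 = 25
|a| = sqrt(81+1) = 9.0554
|b| = sqrt(4+49) = 7.2801
cos(theta) = 25/(sqrt(82)*sqrt(53)) = 25/sqrt(4346) = 0.379223
theta = arccos(25/sqrt(4346)) = 67.7144 degrees

a·b = 25, theta = 67.7144 deg


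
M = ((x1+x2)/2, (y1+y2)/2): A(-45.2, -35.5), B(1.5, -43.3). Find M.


Mx = (-45.2 + 1.5)/2 = -43.7/2 = -21.8500
My = (-35.5 - 43.3)/2 = -78.8/2 = -39.4000

(-21.8500, -39.4000)


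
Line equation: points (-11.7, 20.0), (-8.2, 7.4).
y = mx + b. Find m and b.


m = (-12.6)/(3.5) = -3.6000
b = y1 - m*x1 = 20.0 - (-12.6*(-11.7))/(3.5) = 20.0 - 42.1200 = -22.1200

y = -3.6000x - 22.1200


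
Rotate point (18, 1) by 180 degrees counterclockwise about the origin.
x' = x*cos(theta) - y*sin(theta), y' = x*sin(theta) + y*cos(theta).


cos(180) = -1, sin(180) = 0
x' = 18*(-1) - 1*0 = -18
y' = 18*0 + 1*(-1) = -1

(-18, -1)


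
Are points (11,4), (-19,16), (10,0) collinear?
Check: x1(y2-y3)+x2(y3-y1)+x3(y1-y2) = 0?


11*(16-0) - 19*(0-4) + 10*(4-16)
= 176 + 76 - 120 = 132

No, not collinear (determinant = 132)


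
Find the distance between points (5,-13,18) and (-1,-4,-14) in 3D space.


dx=-6, dy=9, dz=-32
d = sqrt(36+81+1024) = sqrt(1141) = 33.7787

33.7787
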